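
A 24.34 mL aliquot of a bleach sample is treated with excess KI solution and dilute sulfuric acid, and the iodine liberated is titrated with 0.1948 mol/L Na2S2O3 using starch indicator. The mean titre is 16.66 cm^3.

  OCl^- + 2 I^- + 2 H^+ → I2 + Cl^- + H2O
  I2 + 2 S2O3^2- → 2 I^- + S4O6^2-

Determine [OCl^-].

0.06667 mol/L

n(S2O3^2-) = 0.01666 × 0.1948 = 3.245 × 10^-3 mol
n(I2) = n(S2O3^2-)/2 = 1.623 × 10^-3 mol
n(OCl^-) in the aliquot = 1.623 × 10^-3 mol (1:1 ratio)
[OCl^-] = 1.623 × 10^-3 / 0.02434 = 0.06667 mol/L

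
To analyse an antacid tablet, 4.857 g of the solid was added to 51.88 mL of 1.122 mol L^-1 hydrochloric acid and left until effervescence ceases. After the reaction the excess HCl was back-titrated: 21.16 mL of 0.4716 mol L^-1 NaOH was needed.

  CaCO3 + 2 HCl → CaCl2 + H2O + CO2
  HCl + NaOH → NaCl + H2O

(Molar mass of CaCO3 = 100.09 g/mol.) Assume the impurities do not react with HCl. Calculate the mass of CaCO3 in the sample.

2.414 g

n(HCl) added = 0.05188 × 1.122 = 0.05821 mol
n(NaOH) used in back-titration = 0.02116 × 0.4716 = 9.979 × 10^-3 mol
n(HCl) left over = 9.979 × 10^-3 mol (1:1 ratio)
n(HCl) consumed by analyte = 0.05821 − 9.979 × 10^-3 = 0.04823 mol
From the 1:2 ratio, n(CaCO3) = 1/2 × 0.04823 = 0.02412 mol
mass of CaCO3 = 0.02412 × 100.09 = 2.414 g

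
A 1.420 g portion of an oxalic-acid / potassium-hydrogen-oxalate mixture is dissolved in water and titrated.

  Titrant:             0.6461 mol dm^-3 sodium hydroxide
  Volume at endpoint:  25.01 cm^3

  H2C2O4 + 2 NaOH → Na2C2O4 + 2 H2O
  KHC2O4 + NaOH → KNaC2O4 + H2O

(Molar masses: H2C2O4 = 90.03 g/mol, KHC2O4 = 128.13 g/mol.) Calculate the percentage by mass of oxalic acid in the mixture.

n(NaOH) = 0.02501 × 0.6461 = 0.01616 mol
Let x = n(H2C2O4), y = n(KHC2O4).
Titrant: 2x + 1y = 0.01616;  mass: 90.03x + 128.13y = 1.420
Solving, x = 3.913 × 10^-3 mol, y = 8.333 × 10^-3 mol
mass of H2C2O4 = 3.913 × 10^-3 × 90.03 = 0.3523 g
% H2C2O4 = 0.3523 / 1.420 × 100 = 24.81 %

24.81 %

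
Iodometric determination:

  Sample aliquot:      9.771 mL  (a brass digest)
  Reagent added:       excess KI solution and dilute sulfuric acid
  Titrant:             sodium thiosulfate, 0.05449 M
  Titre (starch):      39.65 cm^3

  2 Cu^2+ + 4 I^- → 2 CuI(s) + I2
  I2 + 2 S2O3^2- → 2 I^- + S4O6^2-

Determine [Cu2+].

0.2211 M

n(S2O3^2-) = 0.03965 × 0.05449 = 2.161 × 10^-3 mol
n(I2) = n(S2O3^2-)/2 = 1.080 × 10^-3 mol
From the 2:1 ratio, n(Cu2+) in the aliquot = 2/1 × 1.080 × 10^-3 = 2.161 × 10^-3 mol
[Cu2+] = 2.161 × 10^-3 / 0.009771 = 0.2211 mol/L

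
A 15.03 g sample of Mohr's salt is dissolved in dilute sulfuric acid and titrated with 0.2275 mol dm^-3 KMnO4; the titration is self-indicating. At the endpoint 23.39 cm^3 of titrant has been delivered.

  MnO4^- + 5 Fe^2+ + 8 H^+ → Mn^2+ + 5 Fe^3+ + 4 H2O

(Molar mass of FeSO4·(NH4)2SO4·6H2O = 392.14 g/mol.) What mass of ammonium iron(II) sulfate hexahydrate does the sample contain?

n(KMnO4) = 0.02339 L × 0.2275 mol/L = 5.321 × 10^-3 mol
From the 5:1 ratio, n(FeSO4·(NH4)2SO4·6H2O) = 5/1 × 5.321 × 10^-3 = 0.02661 mol
mass of FeSO4·(NH4)2SO4·6H2O = 0.02661 × 392.14 g/mol = 10.43 g

10.43 g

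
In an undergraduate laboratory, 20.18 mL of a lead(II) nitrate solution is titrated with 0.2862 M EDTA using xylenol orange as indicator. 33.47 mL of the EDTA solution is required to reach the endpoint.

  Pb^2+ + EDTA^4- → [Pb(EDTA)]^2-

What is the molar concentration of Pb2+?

n(EDTA) = 0.03347 L × 0.2862 mol/L = 9.579 × 10^-3 mol
n(Pb2+) = 9.579 × 10^-3 mol (1:1 mole ratio)
[Pb2+] = 9.579 × 10^-3 mol / 0.02018 L = 0.4747 mol/L

0.4747 M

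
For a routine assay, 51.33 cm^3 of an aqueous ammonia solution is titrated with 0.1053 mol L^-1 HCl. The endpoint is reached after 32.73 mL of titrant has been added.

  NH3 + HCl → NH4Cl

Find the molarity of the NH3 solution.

0.06714 mol/L

n(HCl) = 0.03273 L × 0.1053 mol/L = 3.446 × 10^-3 mol
n(NH3) = 3.446 × 10^-3 mol (1:1 mole ratio)
[NH3] = 3.446 × 10^-3 mol / 0.05133 L = 0.06714 mol/L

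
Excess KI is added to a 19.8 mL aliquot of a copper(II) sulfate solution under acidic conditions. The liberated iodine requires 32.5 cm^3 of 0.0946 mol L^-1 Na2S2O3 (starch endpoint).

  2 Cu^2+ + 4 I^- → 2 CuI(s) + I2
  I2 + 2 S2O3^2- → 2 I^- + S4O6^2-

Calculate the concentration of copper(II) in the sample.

n(S2O3^2-) = 0.0325 × 0.0946 = 3.07 × 10^-3 mol
n(I2) = n(S2O3^2-)/2 = 1.54 × 10^-3 mol
From the 2:1 ratio, n(Cu2+) in the aliquot = 2/1 × 1.54 × 10^-3 = 3.07 × 10^-3 mol
[Cu2+] = 3.07 × 10^-3 / 0.0198 = 0.155 mol/L

0.155 mol/L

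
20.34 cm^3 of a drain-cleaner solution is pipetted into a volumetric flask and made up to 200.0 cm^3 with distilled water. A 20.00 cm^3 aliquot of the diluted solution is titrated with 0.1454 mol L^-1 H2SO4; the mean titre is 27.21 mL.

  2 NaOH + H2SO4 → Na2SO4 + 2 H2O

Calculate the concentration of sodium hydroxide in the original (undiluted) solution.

3.890 mol/L

n(H2SO4) = 0.02721 × 0.1454 = 3.956 × 10^-3 mol
From the 2:1 ratio, n(NaOH) in the aliquot = 2/1 × 3.956 × 10^-3 = 7.913 × 10^-3 mol
[NaOH]_dilute = 7.913 × 10^-3 / 0.02000 = 0.3956 mol/L
Dilution factor = 200.0 / 20.34 = 9.833
[NaOH]_stock = 0.3956 × 9.833 = 3.890 mol/L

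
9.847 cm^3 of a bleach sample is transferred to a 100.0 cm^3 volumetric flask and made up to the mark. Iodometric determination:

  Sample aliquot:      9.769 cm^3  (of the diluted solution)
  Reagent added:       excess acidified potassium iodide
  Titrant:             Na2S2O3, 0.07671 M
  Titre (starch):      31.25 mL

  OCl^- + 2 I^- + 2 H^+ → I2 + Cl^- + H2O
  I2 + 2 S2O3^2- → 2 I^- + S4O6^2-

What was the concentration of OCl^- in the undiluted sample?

n(S2O3^2-) = 0.03125 × 0.07671 = 2.397 × 10^-3 mol
n(I2) = n(S2O3^2-)/2 = 1.199 × 10^-3 mol
n(OCl^-) in the aliquot = 1.199 × 10^-3 mol (1:1 ratio)
[OCl^-]_dilute = 1.199 × 10^-3 / 0.009769 = 0.1227 mol/L
[OCl^-]_original = 0.1227 × 100.0/9.847 = 1.246 mol/L

1.246 M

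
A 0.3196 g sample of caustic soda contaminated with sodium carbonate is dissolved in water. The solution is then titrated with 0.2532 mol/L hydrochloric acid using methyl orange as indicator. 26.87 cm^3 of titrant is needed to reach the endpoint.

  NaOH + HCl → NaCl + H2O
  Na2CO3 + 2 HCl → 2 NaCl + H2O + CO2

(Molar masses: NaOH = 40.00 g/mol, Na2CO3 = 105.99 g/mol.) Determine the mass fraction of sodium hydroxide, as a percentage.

n(HCl) = 0.02687 × 0.2532 = 6.803 × 10^-3 mol
Let x = n(NaOH), y = n(Na2CO3).
Titrant: 1x + 2y = 6.803 × 10^-3;  mass: 40.00x + 105.99y = 0.3196
Solving, x = 3.151 × 10^-3 mol, y = 1.826 × 10^-3 mol
mass of NaOH = 3.151 × 10^-3 × 40.00 = 0.1261 g
% NaOH = 0.1261 / 0.3196 × 100 = 39.44 %

39.44 %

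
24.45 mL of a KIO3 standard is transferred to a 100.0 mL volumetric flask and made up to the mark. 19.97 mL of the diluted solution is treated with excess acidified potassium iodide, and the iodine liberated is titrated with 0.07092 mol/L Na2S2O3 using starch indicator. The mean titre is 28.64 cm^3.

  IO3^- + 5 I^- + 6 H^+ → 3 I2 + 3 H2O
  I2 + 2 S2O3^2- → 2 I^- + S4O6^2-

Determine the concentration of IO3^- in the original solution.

0.06933 mol/L

n(S2O3^2-) = 0.02864 × 0.07092 = 2.031 × 10^-3 mol
n(I2) = n(S2O3^2-)/2 = 1.016 × 10^-3 mol
From the 1:3 ratio, n(IO3^-) in the aliquot = 1/3 × 1.016 × 10^-3 = 3.385 × 10^-4 mol
[IO3^-]_dilute = 3.385 × 10^-4 / 0.01997 = 0.01695 mol/L
[IO3^-]_original = 0.01695 × 100.0/24.45 = 0.06933 mol/L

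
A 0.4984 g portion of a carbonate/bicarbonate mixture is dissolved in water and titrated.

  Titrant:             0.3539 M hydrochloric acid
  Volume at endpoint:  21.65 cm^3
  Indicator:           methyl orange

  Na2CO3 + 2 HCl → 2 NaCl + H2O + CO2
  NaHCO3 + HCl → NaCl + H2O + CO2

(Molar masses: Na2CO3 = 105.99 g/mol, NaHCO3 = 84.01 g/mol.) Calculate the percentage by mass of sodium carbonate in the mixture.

49.81 %

n(HCl) = 0.02165 × 0.3539 = 7.662 × 10^-3 mol
Let x = n(Na2CO3), y = n(NaHCO3).
Titrant: 2x + 1y = 7.662 × 10^-3;  mass: 105.99x + 84.01y = 0.4984
Solving, x = 2.342 × 10^-3 mol, y = 2.978 × 10^-3 mol
mass of Na2CO3 = 2.342 × 10^-3 × 105.99 = 0.2482 g
% Na2CO3 = 0.2482 / 0.4984 × 100 = 49.81 %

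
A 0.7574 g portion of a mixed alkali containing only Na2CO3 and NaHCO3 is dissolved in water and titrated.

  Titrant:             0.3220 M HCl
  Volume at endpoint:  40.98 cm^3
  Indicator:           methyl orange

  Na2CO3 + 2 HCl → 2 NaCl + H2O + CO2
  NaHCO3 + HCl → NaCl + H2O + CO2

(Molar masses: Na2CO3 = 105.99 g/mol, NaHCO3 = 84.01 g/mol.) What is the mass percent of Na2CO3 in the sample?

79.22 %

n(HCl) = 0.04098 × 0.3220 = 0.01320 mol
Let x = n(Na2CO3), y = n(NaHCO3).
Titrant: 2x + 1y = 0.01320;  mass: 105.99x + 84.01y = 0.7574
Solving, x = 5.661 × 10^-3 mol, y = 1.873 × 10^-3 mol
mass of Na2CO3 = 5.661 × 10^-3 × 105.99 = 0.6000 g
% Na2CO3 = 0.6000 / 0.7574 × 100 = 79.22 %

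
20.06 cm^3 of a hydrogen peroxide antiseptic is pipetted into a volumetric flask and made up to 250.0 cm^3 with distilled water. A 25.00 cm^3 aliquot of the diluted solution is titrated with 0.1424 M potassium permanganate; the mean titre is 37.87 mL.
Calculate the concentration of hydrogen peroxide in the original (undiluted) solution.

2 MnO4^- + 5 H2O2 + 6 H^+ → 2 Mn^2+ + 5 O2 + 8 H2O
n(KMnO4) = 0.03787 × 0.1424 = 5.393 × 10^-3 mol
From the 5:2 ratio, n(H2O2) in the aliquot = 5/2 × 5.393 × 10^-3 = 0.01348 mol
[H2O2]_dilute = 0.01348 / 0.02500 = 0.5393 mol/L
Dilution factor = 250.0 / 20.06 = 12.46
[H2O2]_stock = 0.5393 × 12.46 = 6.721 mol/L

6.721 M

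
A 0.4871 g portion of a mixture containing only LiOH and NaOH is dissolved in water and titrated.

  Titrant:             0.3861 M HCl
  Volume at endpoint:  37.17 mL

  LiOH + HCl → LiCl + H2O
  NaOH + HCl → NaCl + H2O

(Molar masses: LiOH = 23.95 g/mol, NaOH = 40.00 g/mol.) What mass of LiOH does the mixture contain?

n(HCl) = 0.03717 × 0.3861 = 0.01435 mol
Let x = n(LiOH), y = n(NaOH).
Titrant: 1x + 1y = 0.01435;  mass: 23.95x + 40.00y = 0.4871
Solving, x = 5.418 × 10^-3 mol, y = 8.934 × 10^-3 mol
mass of LiOH = 5.418 × 10^-3 × 23.95 = 0.1298 g

0.1298 g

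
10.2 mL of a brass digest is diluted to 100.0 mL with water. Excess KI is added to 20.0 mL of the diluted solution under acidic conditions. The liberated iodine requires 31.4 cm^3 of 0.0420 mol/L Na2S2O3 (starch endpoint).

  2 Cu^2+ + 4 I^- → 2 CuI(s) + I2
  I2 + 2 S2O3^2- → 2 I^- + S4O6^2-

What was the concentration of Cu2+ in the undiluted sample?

n(S2O3^2-) = 0.0314 × 0.0420 = 1.32 × 10^-3 mol
n(I2) = n(S2O3^2-)/2 = 6.59 × 10^-4 mol
From the 2:1 ratio, n(Cu2+) in the aliquot = 2/1 × 6.59 × 10^-4 = 1.32 × 10^-3 mol
[Cu2+]_dilute = 1.32 × 10^-3 / 0.0200 = 0.0659 mol/L
[Cu2+]_original = 0.0659 × 100.0/10.2 = 0.646 mol/L

0.646 mol/L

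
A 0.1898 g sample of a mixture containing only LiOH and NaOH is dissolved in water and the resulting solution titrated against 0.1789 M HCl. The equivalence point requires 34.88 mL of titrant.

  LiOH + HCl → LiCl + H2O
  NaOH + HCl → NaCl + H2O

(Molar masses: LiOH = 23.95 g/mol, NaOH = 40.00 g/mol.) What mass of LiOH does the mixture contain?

n(HCl) = 0.03488 × 0.1789 = 6.240 × 10^-3 mol
Let x = n(LiOH), y = n(NaOH).
Titrant: 1x + 1y = 6.240 × 10^-3;  mass: 23.95x + 40.00y = 0.1898
Solving, x = 3.726 × 10^-3 mol, y = 2.514 × 10^-3 mol
mass of LiOH = 3.726 × 10^-3 × 23.95 = 0.08924 g

0.08924 g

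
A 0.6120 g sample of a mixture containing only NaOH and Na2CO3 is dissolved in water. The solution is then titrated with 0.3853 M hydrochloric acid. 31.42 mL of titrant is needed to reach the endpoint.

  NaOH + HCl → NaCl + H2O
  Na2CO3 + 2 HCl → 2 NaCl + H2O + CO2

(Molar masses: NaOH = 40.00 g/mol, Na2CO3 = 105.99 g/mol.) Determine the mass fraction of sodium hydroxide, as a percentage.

14.87 %

n(HCl) = 0.03142 × 0.3853 = 0.01211 mol
Let x = n(NaOH), y = n(Na2CO3).
Titrant: 1x + 2y = 0.01211;  mass: 40.00x + 105.99y = 0.6120
Solving, x = 2.275 × 10^-3 mol, y = 4.916 × 10^-3 mol
mass of NaOH = 2.275 × 10^-3 × 40.00 = 0.09100 g
% NaOH = 0.09100 / 0.6120 × 100 = 14.87 %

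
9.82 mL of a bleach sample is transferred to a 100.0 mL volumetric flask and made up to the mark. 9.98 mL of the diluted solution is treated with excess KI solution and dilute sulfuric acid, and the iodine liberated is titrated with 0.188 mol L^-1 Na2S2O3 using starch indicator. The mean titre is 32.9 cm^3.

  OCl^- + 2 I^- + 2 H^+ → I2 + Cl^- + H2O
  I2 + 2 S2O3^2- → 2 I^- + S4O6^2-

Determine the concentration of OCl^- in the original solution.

n(S2O3^2-) = 0.0329 × 0.188 = 6.19 × 10^-3 mol
n(I2) = n(S2O3^2-)/2 = 3.09 × 10^-3 mol
n(OCl^-) in the aliquot = 3.09 × 10^-3 mol (1:1 ratio)
[OCl^-]_dilute = 3.09 × 10^-3 / 0.00998 = 0.310 mol/L
[OCl^-]_original = 0.310 × 100.0/9.82 = 3.16 mol/L

3.16 mol/L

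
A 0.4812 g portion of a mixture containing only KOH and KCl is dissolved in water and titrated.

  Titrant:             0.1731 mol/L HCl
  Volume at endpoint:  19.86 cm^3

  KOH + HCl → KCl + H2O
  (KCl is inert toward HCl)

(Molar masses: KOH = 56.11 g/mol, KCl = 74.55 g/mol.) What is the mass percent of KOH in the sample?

40.09 %

n(HCl) = 0.01986 × 0.1731 = 3.438 × 10^-3 mol
Let x = n(KOH), y = n(KCl).
Titrant: 1x = 3.438 × 10^-3;  mass: 56.11x + 74.55y = 0.4812
Solving, x = 3.438 × 10^-3 mol, y = 3.867 × 10^-3 mol
mass of KOH = 3.438 × 10^-3 × 56.11 = 0.1929 g
% KOH = 0.1929 / 0.4812 × 100 = 40.09 %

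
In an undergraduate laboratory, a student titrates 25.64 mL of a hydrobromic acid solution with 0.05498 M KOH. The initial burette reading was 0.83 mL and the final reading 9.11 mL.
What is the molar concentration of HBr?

0.01775 M

HBr + KOH → KBr + H2O
n(KOH) = 0.008280 L × 0.05498 mol/L = 4.552 × 10^-4 mol
n(HBr) = 4.552 × 10^-4 mol (1:1 mole ratio)
[HBr] = 4.552 × 10^-4 mol / 0.02564 L = 0.01775 mol/L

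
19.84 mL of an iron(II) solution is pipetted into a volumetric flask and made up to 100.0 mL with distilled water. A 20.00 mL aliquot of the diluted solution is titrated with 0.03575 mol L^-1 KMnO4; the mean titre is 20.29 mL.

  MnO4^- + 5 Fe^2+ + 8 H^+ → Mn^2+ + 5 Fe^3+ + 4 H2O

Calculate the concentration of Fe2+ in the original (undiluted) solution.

0.9140 mol/L

n(KMnO4) = 0.02029 × 0.03575 = 7.254 × 10^-4 mol
From the 5:1 ratio, n(Fe2+) in the aliquot = 5/1 × 7.254 × 10^-4 = 3.627 × 10^-3 mol
[Fe2+]_dilute = 3.627 × 10^-3 / 0.02000 = 0.1813 mol/L
Dilution factor = 100.0 / 19.84 = 5.040
[Fe2+]_stock = 0.1813 × 5.040 = 0.9140 mol/L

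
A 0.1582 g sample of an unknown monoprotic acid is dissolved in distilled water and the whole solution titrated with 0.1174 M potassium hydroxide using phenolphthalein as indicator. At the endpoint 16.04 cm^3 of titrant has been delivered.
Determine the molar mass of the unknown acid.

n(KOH) = 0.01604 L × 0.1174 mol/L = 1.883 × 10^-3 mol
n(HA) = 1.883 × 10^-3 mol (1:1 ratio)
M = m / n = 0.1582 g / 1.883 × 10^-3 mol = 84.01 g/mol

84.01 g/mol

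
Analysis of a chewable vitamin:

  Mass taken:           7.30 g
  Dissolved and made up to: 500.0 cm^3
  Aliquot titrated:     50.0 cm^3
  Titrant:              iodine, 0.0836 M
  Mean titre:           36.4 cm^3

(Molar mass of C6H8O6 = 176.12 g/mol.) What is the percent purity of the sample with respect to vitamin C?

C6H8O6 + I2 → C6H6O6 + 2 HI
n(I2) per titration = 0.0364 × 0.0836 = 3.04 × 10^-3 mol
n(C6H8O6) in each aliquot = 3.04 × 10^-3 mol (1:1 ratio)
n(C6H8O6) in the whole flask = 3.04 × 10^-3 × 500.0/50.0 = 0.0304 mol
mass of C6H8O6 = 0.0304 × 176.12 = 5.36 g
% C6H8O6 = 5.36 / 7.30 × 100 = 73.4 %

73.4 %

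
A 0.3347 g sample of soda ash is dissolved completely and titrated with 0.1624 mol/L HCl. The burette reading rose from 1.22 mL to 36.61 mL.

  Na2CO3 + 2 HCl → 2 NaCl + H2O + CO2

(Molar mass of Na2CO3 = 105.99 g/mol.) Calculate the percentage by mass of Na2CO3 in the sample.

91.00 %

n(HCl) = 0.03539 L × 0.1624 mol/L = 5.747 × 10^-3 mol
From the 1:2 ratio, n(Na2CO3) = 1/2 × 5.747 × 10^-3 = 2.874 × 10^-3 mol
mass of Na2CO3 = 2.874 × 10^-3 × 105.99 g/mol = 0.3046 g
% Na2CO3 = 0.3046 / 0.3347 × 100 = 91.00 %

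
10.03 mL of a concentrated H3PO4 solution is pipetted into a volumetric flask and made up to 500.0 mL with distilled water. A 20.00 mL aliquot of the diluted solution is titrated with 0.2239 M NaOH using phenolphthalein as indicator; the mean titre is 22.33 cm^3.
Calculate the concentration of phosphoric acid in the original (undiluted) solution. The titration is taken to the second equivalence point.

6.231 M

H3PO4 + 2 NaOH → Na2HPO4 + 2 H2O
n(NaOH) = 0.02233 × 0.2239 = 5.000 × 10^-3 mol
From the 1:2 ratio, n(H3PO4) in the aliquot = 1/2 × 5.000 × 10^-3 = 2.500 × 10^-3 mol
[H3PO4]_dilute = 2.500 × 10^-3 / 0.02000 = 0.1250 mol/L
Dilution factor = 500.0 / 10.03 = 49.85
[H3PO4]_stock = 0.1250 × 49.85 = 6.231 mol/L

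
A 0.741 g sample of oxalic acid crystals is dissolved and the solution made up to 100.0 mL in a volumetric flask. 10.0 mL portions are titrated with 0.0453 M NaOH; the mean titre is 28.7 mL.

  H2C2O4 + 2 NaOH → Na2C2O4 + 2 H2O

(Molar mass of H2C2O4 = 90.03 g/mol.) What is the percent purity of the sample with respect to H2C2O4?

79.0 %

n(NaOH) per titration = 0.0287 × 0.0453 = 1.30 × 10^-3 mol
From the 1:2 ratio, n(H2C2O4) in each aliquot = 1/2 × 1.30 × 10^-3 = 6.50 × 10^-4 mol
n(H2C2O4) in the whole flask = 6.50 × 10^-4 × 100.0/10.0 = 6.50 × 10^-3 mol
mass of H2C2O4 = 6.50 × 10^-3 × 90.03 = 0.585 g
% H2C2O4 = 0.585 / 0.741 × 100 = 79.0 %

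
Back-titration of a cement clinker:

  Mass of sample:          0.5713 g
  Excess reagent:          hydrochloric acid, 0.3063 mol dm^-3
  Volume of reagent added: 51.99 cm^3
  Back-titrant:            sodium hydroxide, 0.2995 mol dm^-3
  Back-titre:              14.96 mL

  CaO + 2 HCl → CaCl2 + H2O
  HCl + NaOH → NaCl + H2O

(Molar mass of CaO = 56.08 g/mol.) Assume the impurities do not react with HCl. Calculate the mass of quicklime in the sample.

0.3209 g

n(HCl) added = 0.05199 × 0.3063 = 0.01592 mol
n(NaOH) used in back-titration = 0.01496 × 0.2995 = 4.481 × 10^-3 mol
n(HCl) left over = 4.481 × 10^-3 mol (1:1 ratio)
n(HCl) consumed by analyte = 0.01592 − 4.481 × 10^-3 = 0.01144 mol
From the 1:2 ratio, n(CaO) = 1/2 × 0.01144 = 5.722 × 10^-3 mol
mass of CaO = 5.722 × 10^-3 × 56.08 = 0.3209 g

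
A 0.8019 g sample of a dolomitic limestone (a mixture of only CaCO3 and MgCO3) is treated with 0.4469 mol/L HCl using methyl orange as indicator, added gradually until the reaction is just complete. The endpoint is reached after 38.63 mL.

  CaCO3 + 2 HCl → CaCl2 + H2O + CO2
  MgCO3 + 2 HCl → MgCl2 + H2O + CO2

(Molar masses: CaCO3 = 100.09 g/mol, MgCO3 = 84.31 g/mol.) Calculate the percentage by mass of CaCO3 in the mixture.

n(HCl) = 0.03863 × 0.4469 = 0.01726 mol
Let x = n(CaCO3), y = n(MgCO3).
Titrant: 2x + 2y = 0.01726;  mass: 100.09x + 84.31y = 0.8019
Solving, x = 4.699 × 10^-3 mol, y = 3.933 × 10^-3 mol
mass of CaCO3 = 4.699 × 10^-3 × 100.09 = 0.4703 g
% CaCO3 = 0.4703 / 0.8019 × 100 = 58.65 %

58.65 %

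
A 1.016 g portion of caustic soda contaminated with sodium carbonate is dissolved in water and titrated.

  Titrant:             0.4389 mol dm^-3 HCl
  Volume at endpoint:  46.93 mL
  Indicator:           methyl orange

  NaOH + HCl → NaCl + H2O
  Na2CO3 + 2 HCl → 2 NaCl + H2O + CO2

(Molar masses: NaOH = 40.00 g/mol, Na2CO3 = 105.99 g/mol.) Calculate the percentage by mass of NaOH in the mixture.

n(HCl) = 0.04693 × 0.4389 = 0.02060 mol
Let x = n(NaOH), y = n(Na2CO3).
Titrant: 1x + 2y = 0.02060;  mass: 40.00x + 105.99y = 1.016
Solving, x = 5.815 × 10^-3 mol, y = 7.391 × 10^-3 mol
mass of NaOH = 5.815 × 10^-3 × 40.00 = 0.2326 g
% NaOH = 0.2326 / 1.016 × 100 = 22.89 %

22.89 %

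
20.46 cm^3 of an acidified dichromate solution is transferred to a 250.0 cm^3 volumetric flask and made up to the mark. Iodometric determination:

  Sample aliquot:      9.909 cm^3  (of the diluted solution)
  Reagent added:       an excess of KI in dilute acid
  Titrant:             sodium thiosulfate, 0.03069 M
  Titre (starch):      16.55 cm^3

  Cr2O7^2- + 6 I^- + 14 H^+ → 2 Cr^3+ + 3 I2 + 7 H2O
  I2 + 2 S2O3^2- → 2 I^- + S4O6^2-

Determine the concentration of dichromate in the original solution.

0.1044 M

n(S2O3^2-) = 0.01655 × 0.03069 = 5.079 × 10^-4 mol
n(I2) = n(S2O3^2-)/2 = 2.540 × 10^-4 mol
From the 1:3 ratio, n(Cr2O7^2-) in the aliquot = 1/3 × 2.540 × 10^-4 = 8.465 × 10^-5 mol
[Cr2O7^2-]_dilute = 8.465 × 10^-5 / 0.009909 = 0.008543 mol/L
[Cr2O7^2-]_original = 0.008543 × 250.0/20.46 = 0.1044 mol/L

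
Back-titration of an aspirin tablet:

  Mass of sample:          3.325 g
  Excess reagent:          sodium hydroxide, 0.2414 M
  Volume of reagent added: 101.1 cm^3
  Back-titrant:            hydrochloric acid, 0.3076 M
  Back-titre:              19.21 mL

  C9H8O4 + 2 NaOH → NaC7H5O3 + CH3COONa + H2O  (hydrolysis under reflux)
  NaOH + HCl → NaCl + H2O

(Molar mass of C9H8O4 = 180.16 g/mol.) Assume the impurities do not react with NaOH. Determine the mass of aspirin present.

1.666 g

n(NaOH) added = 0.1011 × 0.2414 = 0.02441 mol
n(HCl) used in back-titration = 0.01921 × 0.3076 = 5.909 × 10^-3 mol
n(NaOH) left over = 5.909 × 10^-3 mol (1:1 ratio)
n(NaOH) consumed by analyte = 0.02441 − 5.909 × 10^-3 = 0.01850 mol
From the 1:2 ratio, n(C9H8O4) = 1/2 × 0.01850 = 9.248 × 10^-3 mol
mass of C9H8O4 = 9.248 × 10^-3 × 180.16 = 1.666 g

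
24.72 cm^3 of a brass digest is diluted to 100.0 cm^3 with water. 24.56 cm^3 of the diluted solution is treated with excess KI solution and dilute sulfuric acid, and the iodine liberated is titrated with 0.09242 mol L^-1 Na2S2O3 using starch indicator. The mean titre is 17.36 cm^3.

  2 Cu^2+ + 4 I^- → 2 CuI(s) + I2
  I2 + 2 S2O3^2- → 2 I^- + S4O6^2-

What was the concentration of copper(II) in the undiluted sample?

n(S2O3^2-) = 0.01736 × 0.09242 = 1.604 × 10^-3 mol
n(I2) = n(S2O3^2-)/2 = 8.022 × 10^-4 mol
From the 2:1 ratio, n(Cu2+) in the aliquot = 2/1 × 8.022 × 10^-4 = 1.604 × 10^-3 mol
[Cu2+]_dilute = 1.604 × 10^-3 / 0.02456 = 0.06533 mol/L
[Cu2+]_original = 0.06533 × 100.0/24.72 = 0.2643 mol/L

0.2643 mol/L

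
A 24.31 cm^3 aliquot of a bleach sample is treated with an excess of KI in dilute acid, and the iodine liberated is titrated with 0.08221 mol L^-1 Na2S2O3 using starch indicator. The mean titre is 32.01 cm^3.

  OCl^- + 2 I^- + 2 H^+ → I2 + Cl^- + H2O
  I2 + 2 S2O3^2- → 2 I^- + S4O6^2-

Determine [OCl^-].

0.05412 mol/L

n(S2O3^2-) = 0.03201 × 0.08221 = 2.632 × 10^-3 mol
n(I2) = n(S2O3^2-)/2 = 1.316 × 10^-3 mol
n(OCl^-) in the aliquot = 1.316 × 10^-3 mol (1:1 ratio)
[OCl^-] = 1.316 × 10^-3 / 0.02431 = 0.05412 mol/L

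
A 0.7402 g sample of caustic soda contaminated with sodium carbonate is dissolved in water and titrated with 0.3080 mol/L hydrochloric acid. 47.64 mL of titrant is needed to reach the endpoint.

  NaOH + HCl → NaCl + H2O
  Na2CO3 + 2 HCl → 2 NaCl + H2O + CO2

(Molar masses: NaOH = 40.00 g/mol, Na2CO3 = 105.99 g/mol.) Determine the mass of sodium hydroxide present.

n(HCl) = 0.04764 × 0.3080 = 0.01467 mol
Let x = n(NaOH), y = n(Na2CO3).
Titrant: 1x + 2y = 0.01467;  mass: 40.00x + 105.99y = 0.7402
Solving, x = 2.878 × 10^-3 mol, y = 5.897 × 10^-3 mol
mass of NaOH = 2.878 × 10^-3 × 40.00 = 0.1151 g

0.1151 g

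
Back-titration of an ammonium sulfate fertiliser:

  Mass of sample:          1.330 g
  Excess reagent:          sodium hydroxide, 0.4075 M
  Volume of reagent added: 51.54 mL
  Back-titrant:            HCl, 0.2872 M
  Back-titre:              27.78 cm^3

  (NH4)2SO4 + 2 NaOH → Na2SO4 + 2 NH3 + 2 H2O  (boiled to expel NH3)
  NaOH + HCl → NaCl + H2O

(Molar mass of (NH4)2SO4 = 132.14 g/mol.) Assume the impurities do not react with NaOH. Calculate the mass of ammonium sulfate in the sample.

n(NaOH) added = 0.05154 × 0.4075 = 0.02100 mol
n(HCl) used in back-titration = 0.02778 × 0.2872 = 7.978 × 10^-3 mol
n(NaOH) left over = 7.978 × 10^-3 mol (1:1 ratio)
n(NaOH) consumed by analyte = 0.02100 − 7.978 × 10^-3 = 0.01302 mol
From the 1:2 ratio, n((NH4)2SO4) = 1/2 × 0.01302 = 6.512 × 10^-3 mol
mass of (NH4)2SO4 = 6.512 × 10^-3 × 132.14 = 0.8605 g

0.8605 g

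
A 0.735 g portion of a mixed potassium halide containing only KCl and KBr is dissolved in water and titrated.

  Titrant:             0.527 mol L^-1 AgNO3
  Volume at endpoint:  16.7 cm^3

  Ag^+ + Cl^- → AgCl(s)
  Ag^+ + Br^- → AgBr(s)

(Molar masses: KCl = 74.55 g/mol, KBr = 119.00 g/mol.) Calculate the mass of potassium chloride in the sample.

0.524 g

n(AgNO3) = 0.0167 × 0.527 = 8.80 × 10^-3 mol
Let x = n(KCl), y = n(KBr).
Titrant: 1x + 1y = 8.80 × 10^-3;  mass: 74.55x + 119.00y = 0.735
Solving, x = 7.03 × 10^-3 mol, y = 1.77 × 10^-3 mol
mass of KCl = 7.03 × 10^-3 × 74.55 = 0.524 g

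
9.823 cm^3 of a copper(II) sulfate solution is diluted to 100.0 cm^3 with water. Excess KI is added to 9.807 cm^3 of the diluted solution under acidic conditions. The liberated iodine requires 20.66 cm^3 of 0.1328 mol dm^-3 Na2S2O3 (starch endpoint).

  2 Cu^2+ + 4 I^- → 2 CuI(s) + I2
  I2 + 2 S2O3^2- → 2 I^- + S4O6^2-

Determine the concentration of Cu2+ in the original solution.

2.848 mol/L

n(S2O3^2-) = 0.02066 × 0.1328 = 2.744 × 10^-3 mol
n(I2) = n(S2O3^2-)/2 = 1.372 × 10^-3 mol
From the 2:1 ratio, n(Cu2+) in the aliquot = 2/1 × 1.372 × 10^-3 = 2.744 × 10^-3 mol
[Cu2+]_dilute = 2.744 × 10^-3 / 0.009807 = 0.2798 mol/L
[Cu2+]_original = 0.2798 × 100.0/9.823 = 2.848 mol/L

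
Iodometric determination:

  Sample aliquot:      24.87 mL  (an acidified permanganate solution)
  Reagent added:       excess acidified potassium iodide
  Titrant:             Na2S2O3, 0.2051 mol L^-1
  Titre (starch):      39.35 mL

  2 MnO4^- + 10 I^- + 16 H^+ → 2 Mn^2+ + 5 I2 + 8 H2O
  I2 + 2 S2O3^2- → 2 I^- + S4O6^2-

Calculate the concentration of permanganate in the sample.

0.06490 mol/L

n(S2O3^2-) = 0.03935 × 0.2051 = 8.071 × 10^-3 mol
n(I2) = n(S2O3^2-)/2 = 4.035 × 10^-3 mol
From the 2:5 ratio, n(MnO4^-) in the aliquot = 2/5 × 4.035 × 10^-3 = 1.614 × 10^-3 mol
[MnO4^-] = 1.614 × 10^-3 / 0.02487 = 0.06490 mol/L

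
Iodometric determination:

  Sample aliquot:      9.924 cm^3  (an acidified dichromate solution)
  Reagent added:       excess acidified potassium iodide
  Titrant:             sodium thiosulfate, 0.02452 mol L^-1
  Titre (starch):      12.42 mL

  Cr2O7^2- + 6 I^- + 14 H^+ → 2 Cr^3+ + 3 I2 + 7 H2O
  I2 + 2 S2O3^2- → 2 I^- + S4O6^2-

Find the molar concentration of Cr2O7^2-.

n(S2O3^2-) = 0.01242 × 0.02452 = 3.045 × 10^-4 mol
n(I2) = n(S2O3^2-)/2 = 1.523 × 10^-4 mol
From the 1:3 ratio, n(Cr2O7^2-) in the aliquot = 1/3 × 1.523 × 10^-4 = 5.076 × 10^-5 mol
[Cr2O7^2-] = 5.076 × 10^-5 / 0.009924 = 0.005115 mol/L

0.005115 mol/L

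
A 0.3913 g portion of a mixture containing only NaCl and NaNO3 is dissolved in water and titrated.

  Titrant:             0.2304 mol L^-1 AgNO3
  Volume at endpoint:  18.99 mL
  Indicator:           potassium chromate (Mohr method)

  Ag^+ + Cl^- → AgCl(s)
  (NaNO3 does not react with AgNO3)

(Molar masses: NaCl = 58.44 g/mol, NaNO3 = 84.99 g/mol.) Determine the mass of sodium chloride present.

n(AgNO3) = 0.01899 × 0.2304 = 4.375 × 10^-3 mol
Let x = n(NaCl), y = n(NaNO3).
Titrant: 1x = 4.375 × 10^-3;  mass: 58.44x + 84.99y = 0.3913
Solving, x = 4.375 × 10^-3 mol, y = 1.596 × 10^-3 mol
mass of NaCl = 4.375 × 10^-3 × 58.44 = 0.2557 g

0.2557 g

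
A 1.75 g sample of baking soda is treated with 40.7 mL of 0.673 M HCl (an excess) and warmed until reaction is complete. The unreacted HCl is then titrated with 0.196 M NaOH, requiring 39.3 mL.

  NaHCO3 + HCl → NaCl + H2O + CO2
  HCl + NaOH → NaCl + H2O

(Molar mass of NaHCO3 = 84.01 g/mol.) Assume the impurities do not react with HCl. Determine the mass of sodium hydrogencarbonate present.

n(HCl) added = 0.0407 × 0.673 = 0.0274 mol
n(NaOH) used in back-titration = 0.0393 × 0.196 = 7.70 × 10^-3 mol
n(HCl) left over = 7.70 × 10^-3 mol (1:1 ratio)
n(HCl) consumed by analyte = 0.0274 − 7.70 × 10^-3 = 0.0197 mol
n(NaHCO3) = 0.0197 mol (1:1 ratio)
mass of NaHCO3 = 0.0197 × 84.01 = 1.65 g

1.65 g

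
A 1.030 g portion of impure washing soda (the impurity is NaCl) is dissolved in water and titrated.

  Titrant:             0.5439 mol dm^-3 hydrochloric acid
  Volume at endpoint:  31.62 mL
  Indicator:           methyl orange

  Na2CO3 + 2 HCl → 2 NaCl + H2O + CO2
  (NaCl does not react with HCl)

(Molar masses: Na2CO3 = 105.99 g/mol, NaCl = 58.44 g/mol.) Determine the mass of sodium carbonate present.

n(HCl) = 0.03162 × 0.5439 = 0.01720 mol
Let x = n(Na2CO3), y = n(NaCl).
Titrant: 2x = 0.01720;  mass: 105.99x + 58.44y = 1.030
Solving, x = 8.599 × 10^-3 mol, y = 2.029 × 10^-3 mol
mass of Na2CO3 = 8.599 × 10^-3 × 105.99 = 0.9114 g

0.9114 g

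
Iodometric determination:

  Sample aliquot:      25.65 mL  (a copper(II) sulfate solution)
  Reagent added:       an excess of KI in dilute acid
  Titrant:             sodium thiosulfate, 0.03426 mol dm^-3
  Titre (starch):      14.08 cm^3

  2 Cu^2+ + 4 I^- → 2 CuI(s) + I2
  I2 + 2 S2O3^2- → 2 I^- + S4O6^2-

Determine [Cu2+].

n(S2O3^2-) = 0.01408 × 0.03426 = 4.824 × 10^-4 mol
n(I2) = n(S2O3^2-)/2 = 2.412 × 10^-4 mol
From the 2:1 ratio, n(Cu2+) in the aliquot = 2/1 × 2.412 × 10^-4 = 4.824 × 10^-4 mol
[Cu2+] = 4.824 × 10^-4 / 0.02565 = 0.01881 mol/L

0.01881 mol/L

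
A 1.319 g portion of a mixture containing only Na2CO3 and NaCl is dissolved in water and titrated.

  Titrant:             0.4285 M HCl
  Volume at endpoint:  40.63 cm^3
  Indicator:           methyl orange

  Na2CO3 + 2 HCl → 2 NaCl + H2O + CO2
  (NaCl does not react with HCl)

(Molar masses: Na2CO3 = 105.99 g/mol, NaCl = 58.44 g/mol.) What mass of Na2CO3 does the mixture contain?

0.9226 g

n(HCl) = 0.04063 × 0.4285 = 0.01741 mol
Let x = n(Na2CO3), y = n(NaCl).
Titrant: 2x = 0.01741;  mass: 105.99x + 58.44y = 1.319
Solving, x = 8.705 × 10^-3 mol, y = 6.782 × 10^-3 mol
mass of Na2CO3 = 8.705 × 10^-3 × 105.99 = 0.9226 g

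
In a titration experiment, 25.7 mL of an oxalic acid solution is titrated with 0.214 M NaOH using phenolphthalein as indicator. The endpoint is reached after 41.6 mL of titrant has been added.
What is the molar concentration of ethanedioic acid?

0.173 M

H2C2O4 + 2 NaOH → Na2C2O4 + 2 H2O
n(NaOH) = 0.0416 L × 0.214 mol/L = 8.90 × 10^-3 mol
From the 1:2 mole ratio, n(H2C2O4) = 1/2 × 8.90 × 10^-3 = 4.45 × 10^-3 mol
[H2C2O4] = 4.45 × 10^-3 mol / 0.0257 L = 0.173 mol/L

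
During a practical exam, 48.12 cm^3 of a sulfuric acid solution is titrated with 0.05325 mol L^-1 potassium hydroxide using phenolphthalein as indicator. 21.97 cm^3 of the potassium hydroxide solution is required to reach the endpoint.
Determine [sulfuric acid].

H2SO4 + 2 KOH → K2SO4 + 2 H2O
n(KOH) = 0.02197 L × 0.05325 mol/L = 1.170 × 10^-3 mol
From the 1:2 mole ratio, n(H2SO4) = 1/2 × 1.170 × 10^-3 = 5.850 × 10^-4 mol
[H2SO4] = 5.850 × 10^-4 mol / 0.04812 L = 0.01216 mol/L

0.01216 mol/L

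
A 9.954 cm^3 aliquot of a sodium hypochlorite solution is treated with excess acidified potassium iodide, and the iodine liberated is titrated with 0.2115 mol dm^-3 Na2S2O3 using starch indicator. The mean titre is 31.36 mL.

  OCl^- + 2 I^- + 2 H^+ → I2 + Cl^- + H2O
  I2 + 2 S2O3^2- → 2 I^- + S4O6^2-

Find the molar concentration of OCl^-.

n(S2O3^2-) = 0.03136 × 0.2115 = 6.633 × 10^-3 mol
n(I2) = n(S2O3^2-)/2 = 3.316 × 10^-3 mol
n(OCl^-) in the aliquot = 3.316 × 10^-3 mol (1:1 ratio)
[OCl^-] = 3.316 × 10^-3 / 0.009954 = 0.3332 mol/L

0.3332 mol/L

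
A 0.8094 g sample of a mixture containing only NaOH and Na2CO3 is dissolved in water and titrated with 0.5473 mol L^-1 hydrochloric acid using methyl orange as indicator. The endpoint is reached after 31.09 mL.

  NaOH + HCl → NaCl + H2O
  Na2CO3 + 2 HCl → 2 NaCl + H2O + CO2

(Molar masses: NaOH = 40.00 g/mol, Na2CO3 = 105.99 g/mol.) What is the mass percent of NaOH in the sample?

35.12 %

n(HCl) = 0.03109 × 0.5473 = 0.01702 mol
Let x = n(NaOH), y = n(Na2CO3).
Titrant: 1x + 2y = 0.01702;  mass: 40.00x + 105.99y = 0.8094
Solving, x = 7.106 × 10^-3 mol, y = 4.955 × 10^-3 mol
mass of NaOH = 7.106 × 10^-3 × 40.00 = 0.2842 g
% NaOH = 0.2842 / 0.8094 × 100 = 35.12 %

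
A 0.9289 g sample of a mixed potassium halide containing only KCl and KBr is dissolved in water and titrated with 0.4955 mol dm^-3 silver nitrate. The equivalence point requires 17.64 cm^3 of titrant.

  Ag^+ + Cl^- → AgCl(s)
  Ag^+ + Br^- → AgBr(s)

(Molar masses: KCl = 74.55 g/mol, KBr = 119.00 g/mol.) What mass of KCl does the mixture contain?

n(AgNO3) = 0.01764 × 0.4955 = 8.741 × 10^-3 mol
Let x = n(KCl), y = n(KBr).
Titrant: 1x + 1y = 8.741 × 10^-3;  mass: 74.55x + 119.00y = 0.9289
Solving, x = 2.502 × 10^-3 mol, y = 6.238 × 10^-3 mol
mass of KCl = 2.502 × 10^-3 × 74.55 = 0.1866 g

0.1866 g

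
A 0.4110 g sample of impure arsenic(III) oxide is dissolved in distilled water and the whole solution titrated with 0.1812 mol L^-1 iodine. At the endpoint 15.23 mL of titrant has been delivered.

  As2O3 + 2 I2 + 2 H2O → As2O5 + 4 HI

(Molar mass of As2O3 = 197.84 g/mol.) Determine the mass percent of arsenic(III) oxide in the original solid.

n(I2) = 0.01523 L × 0.1812 mol/L = 2.760 × 10^-3 mol
From the 1:2 ratio, n(As2O3) = 1/2 × 2.760 × 10^-3 = 1.380 × 10^-3 mol
mass of As2O3 = 1.380 × 10^-3 × 197.84 g/mol = 0.2730 g
% As2O3 = 0.2730 / 0.4110 × 100 = 66.42 %

66.42 %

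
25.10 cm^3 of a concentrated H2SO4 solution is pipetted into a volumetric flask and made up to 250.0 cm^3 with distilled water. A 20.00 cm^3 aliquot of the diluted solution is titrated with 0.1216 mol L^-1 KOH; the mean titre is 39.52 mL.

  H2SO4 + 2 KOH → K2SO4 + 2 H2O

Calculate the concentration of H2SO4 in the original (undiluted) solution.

1.197 mol/L

n(KOH) = 0.03952 × 0.1216 = 4.806 × 10^-3 mol
From the 1:2 ratio, n(H2SO4) in the aliquot = 1/2 × 4.806 × 10^-3 = 2.403 × 10^-3 mol
[H2SO4]_dilute = 2.403 × 10^-3 / 0.02000 = 0.1201 mol/L
Dilution factor = 250.0 / 25.10 = 9.960
[H2SO4]_stock = 0.1201 × 9.960 = 1.197 mol/L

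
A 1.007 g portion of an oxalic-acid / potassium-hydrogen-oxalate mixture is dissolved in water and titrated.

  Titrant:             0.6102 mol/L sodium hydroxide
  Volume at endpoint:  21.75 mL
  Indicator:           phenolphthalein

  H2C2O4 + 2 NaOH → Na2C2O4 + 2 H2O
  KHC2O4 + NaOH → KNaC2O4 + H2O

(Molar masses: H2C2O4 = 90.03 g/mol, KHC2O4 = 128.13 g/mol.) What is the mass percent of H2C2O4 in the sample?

n(NaOH) = 0.02175 × 0.6102 = 0.01327 mol
Let x = n(H2C2O4), y = n(KHC2O4).
Titrant: 2x + 1y = 0.01327;  mass: 90.03x + 128.13y = 1.007
Solving, x = 4.172 × 10^-3 mol, y = 4.928 × 10^-3 mol
mass of H2C2O4 = 4.172 × 10^-3 × 90.03 = 0.3756 g
% H2C2O4 = 0.3756 / 1.007 × 100 = 37.30 %

37.30 %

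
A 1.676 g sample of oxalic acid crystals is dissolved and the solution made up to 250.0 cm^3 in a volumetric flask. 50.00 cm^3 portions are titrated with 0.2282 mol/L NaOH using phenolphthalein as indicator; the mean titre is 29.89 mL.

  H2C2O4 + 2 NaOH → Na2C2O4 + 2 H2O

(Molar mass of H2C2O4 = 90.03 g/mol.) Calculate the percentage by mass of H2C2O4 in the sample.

91.60 %

n(NaOH) per titration = 0.02989 × 0.2282 = 6.821 × 10^-3 mol
From the 1:2 ratio, n(H2C2O4) in each aliquot = 1/2 × 6.821 × 10^-3 = 3.410 × 10^-3 mol
n(H2C2O4) in the whole flask = 3.410 × 10^-3 × 250.0/50.00 = 0.01705 mol
mass of H2C2O4 = 0.01705 × 90.03 = 1.535 g
% H2C2O4 = 1.535 / 1.676 × 100 = 91.60 %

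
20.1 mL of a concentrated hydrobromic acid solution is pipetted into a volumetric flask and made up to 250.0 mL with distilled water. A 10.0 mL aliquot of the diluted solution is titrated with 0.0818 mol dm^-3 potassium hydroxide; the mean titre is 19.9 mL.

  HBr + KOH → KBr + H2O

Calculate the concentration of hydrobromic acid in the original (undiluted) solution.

n(KOH) = 0.0199 × 0.0818 = 1.63 × 10^-3 mol
n(HBr) in the aliquot = 1.63 × 10^-3 mol (1:1 ratio)
[HBr]_dilute = 1.63 × 10^-3 / 0.0100 = 0.163 mol/L
Dilution factor = 250.0 / 20.1 = 12.44
[HBr]_stock = 0.163 × 12.44 = 2.02 mol/L

2.02 mol/L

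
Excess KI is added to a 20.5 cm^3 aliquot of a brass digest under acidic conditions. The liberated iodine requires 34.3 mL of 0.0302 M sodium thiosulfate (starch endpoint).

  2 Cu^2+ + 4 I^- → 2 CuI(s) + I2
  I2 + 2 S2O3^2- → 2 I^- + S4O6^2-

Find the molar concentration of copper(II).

n(S2O3^2-) = 0.0343 × 0.0302 = 1.04 × 10^-3 mol
n(I2) = n(S2O3^2-)/2 = 5.18 × 10^-4 mol
From the 2:1 ratio, n(Cu2+) in the aliquot = 2/1 × 5.18 × 10^-4 = 1.04 × 10^-3 mol
[Cu2+] = 1.04 × 10^-3 / 0.0205 = 0.0505 mol/L

0.0505 M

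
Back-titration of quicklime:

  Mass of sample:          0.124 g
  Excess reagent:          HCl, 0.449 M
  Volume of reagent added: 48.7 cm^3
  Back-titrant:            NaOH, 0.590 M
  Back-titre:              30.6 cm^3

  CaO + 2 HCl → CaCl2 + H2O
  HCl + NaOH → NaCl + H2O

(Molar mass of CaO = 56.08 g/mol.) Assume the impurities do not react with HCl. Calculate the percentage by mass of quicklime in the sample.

86.2 %

n(HCl) added = 0.0487 × 0.449 = 0.0219 mol
n(NaOH) used in back-titration = 0.0306 × 0.590 = 0.0181 mol
n(HCl) left over = 0.0181 mol (1:1 ratio)
n(HCl) consumed by analyte = 0.0219 − 0.0181 = 3.81 × 10^-3 mol
From the 1:2 ratio, n(CaO) = 1/2 × 3.81 × 10^-3 = 1.91 × 10^-3 mol
mass of CaO = 1.91 × 10^-3 × 56.08 = 0.107 g
% CaO = 0.107 / 0.124 × 100 = 86.2 %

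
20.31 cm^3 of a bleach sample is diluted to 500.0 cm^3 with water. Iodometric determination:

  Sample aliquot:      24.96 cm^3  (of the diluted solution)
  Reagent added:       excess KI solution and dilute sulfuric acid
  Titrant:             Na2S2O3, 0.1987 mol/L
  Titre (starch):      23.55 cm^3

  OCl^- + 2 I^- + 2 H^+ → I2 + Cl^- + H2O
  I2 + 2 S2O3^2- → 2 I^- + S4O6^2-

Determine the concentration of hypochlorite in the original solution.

n(S2O3^2-) = 0.02355 × 0.1987 = 4.679 × 10^-3 mol
n(I2) = n(S2O3^2-)/2 = 2.340 × 10^-3 mol
n(OCl^-) in the aliquot = 2.340 × 10^-3 mol (1:1 ratio)
[OCl^-]_dilute = 2.340 × 10^-3 / 0.02496 = 0.09374 mol/L
[OCl^-]_original = 0.09374 × 500.0/20.31 = 2.308 mol/L

2.308 mol/L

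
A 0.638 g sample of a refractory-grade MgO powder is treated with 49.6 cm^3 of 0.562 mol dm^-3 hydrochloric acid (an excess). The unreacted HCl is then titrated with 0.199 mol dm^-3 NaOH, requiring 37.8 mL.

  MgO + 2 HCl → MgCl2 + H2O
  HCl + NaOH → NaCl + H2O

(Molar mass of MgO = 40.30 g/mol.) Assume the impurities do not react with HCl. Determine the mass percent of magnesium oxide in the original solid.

n(HCl) added = 0.0496 × 0.562 = 0.0279 mol
n(NaOH) used in back-titration = 0.0378 × 0.199 = 7.52 × 10^-3 mol
n(HCl) left over = 7.52 × 10^-3 mol (1:1 ratio)
n(HCl) consumed by analyte = 0.0279 − 7.52 × 10^-3 = 0.0204 mol
From the 1:2 ratio, n(MgO) = 1/2 × 0.0204 = 0.0102 mol
mass of MgO = 0.0102 × 40.30 = 0.410 g
% MgO = 0.410 / 0.638 × 100 = 64.3 %

64.3 %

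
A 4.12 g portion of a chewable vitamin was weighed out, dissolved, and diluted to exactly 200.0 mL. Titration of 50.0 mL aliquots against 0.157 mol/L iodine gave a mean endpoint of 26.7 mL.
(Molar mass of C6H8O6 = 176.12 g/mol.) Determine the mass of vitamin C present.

2.95 g

C6H8O6 + I2 → C6H6O6 + 2 HI
n(I2) per titration = 0.0267 × 0.157 = 4.19 × 10^-3 mol
n(C6H8O6) in each aliquot = 4.19 × 10^-3 mol (1:1 ratio)
n(C6H8O6) in the whole flask = 4.19 × 10^-3 × 200.0/50.0 = 0.0168 mol
mass of C6H8O6 = 0.0168 × 176.12 = 2.95 g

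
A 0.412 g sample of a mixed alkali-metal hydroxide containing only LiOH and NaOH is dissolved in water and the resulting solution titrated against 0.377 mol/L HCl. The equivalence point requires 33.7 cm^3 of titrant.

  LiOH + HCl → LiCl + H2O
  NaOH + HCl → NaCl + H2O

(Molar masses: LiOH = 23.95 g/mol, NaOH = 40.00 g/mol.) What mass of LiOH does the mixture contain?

0.144 g

n(HCl) = 0.0337 × 0.377 = 0.0127 mol
Let x = n(LiOH), y = n(NaOH).
Titrant: 1x + 1y = 0.0127;  mass: 23.95x + 40.00y = 0.412
Solving, x = 5.99 × 10^-3 mol, y = 6.71 × 10^-3 mol
mass of LiOH = 5.99 × 10^-3 × 23.95 = 0.144 g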